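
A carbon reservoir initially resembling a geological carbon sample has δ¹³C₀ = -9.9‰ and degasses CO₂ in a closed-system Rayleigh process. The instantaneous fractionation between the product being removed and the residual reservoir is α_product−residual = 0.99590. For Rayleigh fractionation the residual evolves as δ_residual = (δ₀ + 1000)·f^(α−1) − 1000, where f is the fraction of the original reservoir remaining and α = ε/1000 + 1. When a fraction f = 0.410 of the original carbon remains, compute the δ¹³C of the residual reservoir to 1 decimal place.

Rayleigh residual: δ_res = (δ₀ + 1000)·f^(α−1) − 1000
α − 1 = -0.00410
f^(α−1) = 0.410^(-0.00410) = 1.003662
δ_res = (-9.9 + 1000) × 1.003662 − 1000 = 993.726 − 1000 = -6.27‰

-6.3‰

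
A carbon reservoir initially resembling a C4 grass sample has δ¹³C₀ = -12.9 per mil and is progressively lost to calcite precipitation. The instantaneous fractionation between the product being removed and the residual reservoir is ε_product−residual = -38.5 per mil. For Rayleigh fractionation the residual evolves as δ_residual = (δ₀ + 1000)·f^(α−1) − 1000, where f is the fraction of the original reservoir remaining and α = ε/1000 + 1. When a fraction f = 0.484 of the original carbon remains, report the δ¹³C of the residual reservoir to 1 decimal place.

15.1 per mil

Rayleigh residual: δ_res = (δ₀ + 1000)·f^(α−1) − 1000
α = ε/1000 + 1 = 0.96150, so α − 1 = -0.03850
f^(α−1) = 0.484^(-0.03850) = 1.028332
δ_res = (-12.9 + 1000) × 1.028332 − 1000 = 1015.067 − 1000 = 15.07 per mil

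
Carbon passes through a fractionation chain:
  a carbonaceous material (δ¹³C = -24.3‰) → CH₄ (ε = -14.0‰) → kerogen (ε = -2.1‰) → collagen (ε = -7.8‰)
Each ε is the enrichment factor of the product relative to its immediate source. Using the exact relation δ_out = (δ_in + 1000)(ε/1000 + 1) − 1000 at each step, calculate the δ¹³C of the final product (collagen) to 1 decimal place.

-47.5‰

step 1: δ = (-24.30 + 1000)·(-14.0/1000 + 1) − 1000 = -37.96‰
step 2: δ = (-37.96 + 1000)·(-2.1/1000 + 1) − 1000 = -39.98‰
step 3: δ = (-39.98 + 1000)·(-7.8/1000 + 1) − 1000 = -47.47‰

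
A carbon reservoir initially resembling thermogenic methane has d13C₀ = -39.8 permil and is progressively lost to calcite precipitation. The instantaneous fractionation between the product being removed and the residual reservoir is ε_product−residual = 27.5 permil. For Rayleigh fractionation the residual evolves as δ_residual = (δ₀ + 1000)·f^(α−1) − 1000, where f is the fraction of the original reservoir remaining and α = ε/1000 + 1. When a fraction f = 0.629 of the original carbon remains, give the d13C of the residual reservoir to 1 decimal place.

Rayleigh residual: δ_res = (δ₀ + 1000)·f^(α−1) − 1000
α = ε/1000 + 1 = 1.02750, so α − 1 = 0.02750
f^(α−1) = 0.629^(0.02750) = 0.987331
δ_res = (-39.8 + 1000) × 0.987331 − 1000 = 948.035 − 1000 = -51.96 permil

-52.0 permil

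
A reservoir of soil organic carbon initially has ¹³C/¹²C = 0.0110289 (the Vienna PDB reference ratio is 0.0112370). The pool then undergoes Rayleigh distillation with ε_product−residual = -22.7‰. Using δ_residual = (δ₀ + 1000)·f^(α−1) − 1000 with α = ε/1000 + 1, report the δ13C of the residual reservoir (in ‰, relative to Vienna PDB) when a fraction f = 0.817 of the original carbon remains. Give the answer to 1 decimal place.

δ₀ = (0.0110289/0.0112370 − 1)×1000 = (0.981481 − 1)×1000 = -18.519‰
α − 1 = ε/1000 = -0.0227
f^(α−1) = 0.817^(-0.0227) = 1.004599
δ_res = (-18.519 + 1000) × 1.004599 − 1000 = 985.994 − 1000 = -14.01‰

-14.0‰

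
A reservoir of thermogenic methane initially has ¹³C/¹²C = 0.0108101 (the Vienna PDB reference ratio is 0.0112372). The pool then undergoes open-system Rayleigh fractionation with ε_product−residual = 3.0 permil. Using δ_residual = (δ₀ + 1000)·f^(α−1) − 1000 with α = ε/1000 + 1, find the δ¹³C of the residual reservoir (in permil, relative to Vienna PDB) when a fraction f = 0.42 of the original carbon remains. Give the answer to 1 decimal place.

-40.5 permil

δ₀ = (0.0108101/0.0112372 − 1)×1000 = (0.961992 − 1)×1000 = -38.008 permil
α − 1 = ε/1000 = 0.0030
f^(α−1) = 0.42^(0.0030) = 0.997401
δ_res = (-38.008 + 1000) × 0.997401 − 1000 = 959.492 − 1000 = -40.51 permil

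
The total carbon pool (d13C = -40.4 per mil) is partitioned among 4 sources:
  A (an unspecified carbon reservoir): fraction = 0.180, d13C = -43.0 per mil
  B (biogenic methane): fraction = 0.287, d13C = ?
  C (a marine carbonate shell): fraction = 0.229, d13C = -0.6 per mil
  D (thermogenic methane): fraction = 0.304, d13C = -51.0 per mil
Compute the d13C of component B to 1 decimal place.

-59.3 per mil

Isotope mass balance: δ_bulk = Σ fᵢ·δᵢ.
-40.4 = 0.180×(-43.0) + 0.287×δ_B + 0.229×(-0.6) + 0.304×(-51.0)
0.287·δ_B = -40.4 − (-23.381) = -17.019
δ_B = -17.019 / 0.287 = -59.30 per mil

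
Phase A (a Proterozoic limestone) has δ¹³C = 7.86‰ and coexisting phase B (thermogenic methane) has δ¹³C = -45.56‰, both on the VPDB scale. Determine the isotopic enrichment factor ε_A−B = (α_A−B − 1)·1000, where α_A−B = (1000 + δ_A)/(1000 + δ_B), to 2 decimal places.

55.97‰

α_A−B = (1000 + 7.86) / (1000 + -45.56) = 1007.86 / 954.44 = 1.055970
ε_A−B = (1.055970 − 1) × 1000 = 55.970‰
(The approximation ε ≈ δ_A − δ_B would give 53.42‰.)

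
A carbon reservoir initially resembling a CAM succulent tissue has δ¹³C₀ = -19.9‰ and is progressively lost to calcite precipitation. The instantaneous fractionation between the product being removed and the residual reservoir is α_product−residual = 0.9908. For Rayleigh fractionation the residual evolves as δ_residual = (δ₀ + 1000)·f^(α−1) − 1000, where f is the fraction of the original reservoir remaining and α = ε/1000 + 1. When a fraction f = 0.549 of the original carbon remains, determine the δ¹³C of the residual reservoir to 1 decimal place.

Rayleigh residual: δ_res = (δ₀ + 1000)·f^(α−1) − 1000
α − 1 = -0.00920
f^(α−1) = 0.549^(-0.00920) = 1.005532
δ_res = (-19.9 + 1000) × 1.005532 − 1000 = 985.522 − 1000 = -14.48‰

-14.5‰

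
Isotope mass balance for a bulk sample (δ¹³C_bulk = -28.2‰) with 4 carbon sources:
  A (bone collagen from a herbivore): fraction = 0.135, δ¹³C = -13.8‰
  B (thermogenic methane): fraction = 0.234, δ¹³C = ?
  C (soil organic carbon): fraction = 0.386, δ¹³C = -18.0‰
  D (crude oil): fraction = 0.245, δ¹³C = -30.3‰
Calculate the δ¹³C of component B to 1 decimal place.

Isotope mass balance: δ_bulk = Σ fᵢ·δᵢ.
-28.2 = 0.135×(-13.8) + 0.234×δ_B + 0.386×(-18.0) + 0.245×(-30.3)
0.234·δ_B = -28.2 − (-16.235) = -11.965
δ_B = -11.965 / 0.234 = -51.13‰

-51.1‰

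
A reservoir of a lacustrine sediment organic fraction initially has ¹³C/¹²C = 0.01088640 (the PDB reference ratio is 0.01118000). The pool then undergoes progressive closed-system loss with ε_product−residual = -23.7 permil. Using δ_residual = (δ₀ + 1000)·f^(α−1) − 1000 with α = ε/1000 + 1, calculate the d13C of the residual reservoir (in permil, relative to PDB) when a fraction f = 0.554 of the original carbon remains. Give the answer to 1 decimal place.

-12.5 permil

δ₀ = (0.01088640/0.01118000 − 1)×1000 = (0.973739 − 1)×1000 = -26.261 permil
α − 1 = ε/1000 = -0.0237
f^(α−1) = 0.554^(-0.0237) = 1.014095
δ_res = (-26.261 + 1000) × 1.014095 − 1000 = 987.464 − 1000 = -12.54 permil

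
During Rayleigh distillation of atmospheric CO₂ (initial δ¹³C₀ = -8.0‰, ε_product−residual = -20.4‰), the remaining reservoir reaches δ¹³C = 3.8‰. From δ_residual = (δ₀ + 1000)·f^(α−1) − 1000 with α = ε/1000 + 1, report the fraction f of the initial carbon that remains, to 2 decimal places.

0.56

α − 1 = ε/1000 = -0.0204
(δ_res + 1000)/(δ₀ + 1000) = (3.8 + 1000)/(-8.0 + 1000) = 1003.8/992.0 = 1.011895
f = 1.011895^(1/-0.0204) = exp(ln(1.011895)/-0.0204) = exp(0.01182/-0.0204)
f = exp(-0.5797) = 0.5601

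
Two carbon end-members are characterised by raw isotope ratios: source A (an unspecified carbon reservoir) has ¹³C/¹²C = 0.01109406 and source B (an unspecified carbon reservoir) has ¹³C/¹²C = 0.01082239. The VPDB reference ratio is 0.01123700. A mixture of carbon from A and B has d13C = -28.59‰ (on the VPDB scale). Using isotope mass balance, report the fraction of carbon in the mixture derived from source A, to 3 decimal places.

δ_A = (0.01109406/0.01123700 − 1)×1000 = (0.987280 − 1)×1000 = -12.720‰
δ_B = (0.01082239/0.01123700 − 1)×1000 = (0.963103 − 1)×1000 = -36.897‰
f_A = (δ_mix − δ_B)/(δ_A − δ_B) = (-28.59 − (-36.897))/(-12.720 − (-36.897))
f_A = 8.307 / 24.176 = 0.3436

0.344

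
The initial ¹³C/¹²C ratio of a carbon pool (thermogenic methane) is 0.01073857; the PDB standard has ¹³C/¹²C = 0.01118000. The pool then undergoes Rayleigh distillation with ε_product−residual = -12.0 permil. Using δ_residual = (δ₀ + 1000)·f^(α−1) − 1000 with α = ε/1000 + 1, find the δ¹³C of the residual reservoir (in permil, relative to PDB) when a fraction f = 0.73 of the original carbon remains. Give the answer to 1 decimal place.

-35.8 permil

δ₀ = (0.01073857/0.01118000 − 1)×1000 = (0.960516 − 1)×1000 = -39.484 permil
α − 1 = ε/1000 = -0.0120
f^(α−1) = 0.73^(-0.0120) = 1.003784
δ_res = (-39.484 + 1000) × 1.003784 − 1000 = 964.150 − 1000 = -35.85 permil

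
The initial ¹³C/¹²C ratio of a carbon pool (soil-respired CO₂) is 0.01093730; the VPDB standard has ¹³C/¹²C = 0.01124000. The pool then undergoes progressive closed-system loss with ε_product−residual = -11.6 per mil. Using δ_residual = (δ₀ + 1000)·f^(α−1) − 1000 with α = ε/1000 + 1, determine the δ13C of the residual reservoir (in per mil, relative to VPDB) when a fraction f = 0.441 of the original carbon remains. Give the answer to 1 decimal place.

δ₀ = (0.01093730/0.01124000 − 1)×1000 = (0.973069 − 1)×1000 = -26.931 per mil
α − 1 = ε/1000 = -0.0116
f^(α−1) = 0.441^(-0.0116) = 1.009542
δ_res = (-26.931 + 1000) × 1.009542 − 1000 = 982.355 − 1000 = -17.65 per mil

-17.6 per mil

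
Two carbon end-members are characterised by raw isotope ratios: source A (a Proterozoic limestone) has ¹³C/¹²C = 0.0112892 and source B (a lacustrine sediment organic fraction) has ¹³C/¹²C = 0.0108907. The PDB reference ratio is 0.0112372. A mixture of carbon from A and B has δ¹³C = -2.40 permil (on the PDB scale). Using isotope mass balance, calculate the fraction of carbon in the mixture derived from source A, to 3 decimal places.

0.802

δ_A = (0.0112892/0.0112372 − 1)×1000 = (1.004627 − 1)×1000 = 4.627 permil
δ_B = (0.0108907/0.0112372 − 1)×1000 = (0.969165 − 1)×1000 = -30.835 permil
f_A = (δ_mix − δ_B)/(δ_A − δ_B) = (-2.40 − (-30.835))/(4.627 − (-30.835))
f_A = 28.435 / 35.463 = 0.8018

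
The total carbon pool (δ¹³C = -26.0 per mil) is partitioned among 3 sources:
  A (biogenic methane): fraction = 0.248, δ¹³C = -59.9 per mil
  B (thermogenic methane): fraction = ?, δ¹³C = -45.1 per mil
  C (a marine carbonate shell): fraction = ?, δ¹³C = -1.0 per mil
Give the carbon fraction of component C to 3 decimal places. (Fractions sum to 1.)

Let f_C and f_B be the unknown fractions; fractions sum to 1 so f_C + f_B = 0.752.
Mass balance: Σ fᵢ·δᵢ = δ_bulk ⇒ f_C·(-1.0) + f_B·(-45.1) = -26.0 − (-14.855) = -11.145
Substitute f_B = 0.752 − f_C:
f_C·(-1.0 − -45.1) = -11.145 − 0.752×(-45.1) = 22.770
f_C = 22.770 / 44.1 = 0.5163

0.516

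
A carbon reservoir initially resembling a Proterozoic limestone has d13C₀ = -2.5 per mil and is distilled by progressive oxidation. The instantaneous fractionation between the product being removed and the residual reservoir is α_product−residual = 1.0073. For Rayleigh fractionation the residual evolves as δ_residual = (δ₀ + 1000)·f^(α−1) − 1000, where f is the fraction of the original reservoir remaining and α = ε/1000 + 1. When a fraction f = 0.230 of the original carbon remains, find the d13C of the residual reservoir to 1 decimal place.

Rayleigh residual: δ_res = (δ₀ + 1000)·f^(α−1) − 1000
α − 1 = 0.00730
f^(α−1) = 0.230^(0.00730) = 0.989329
δ_res = (-2.5 + 1000) × 0.989329 − 1000 = 986.855 − 1000 = -13.14 per mil

-13.1 per mil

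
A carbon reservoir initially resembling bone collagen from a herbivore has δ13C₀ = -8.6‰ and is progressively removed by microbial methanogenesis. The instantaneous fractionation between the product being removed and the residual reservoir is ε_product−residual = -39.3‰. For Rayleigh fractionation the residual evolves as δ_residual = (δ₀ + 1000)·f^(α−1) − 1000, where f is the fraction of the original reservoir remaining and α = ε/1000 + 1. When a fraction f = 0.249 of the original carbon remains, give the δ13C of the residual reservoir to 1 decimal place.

47.1‰

Rayleigh residual: δ_res = (δ₀ + 1000)·f^(α−1) − 1000
α = ε/1000 + 1 = 0.96070, so α − 1 = -0.03930
f^(α−1) = 0.249^(-0.03930) = 1.056159
δ_res = (-8.6 + 1000) × 1.056159 − 1000 = 1047.076 − 1000 = 47.08‰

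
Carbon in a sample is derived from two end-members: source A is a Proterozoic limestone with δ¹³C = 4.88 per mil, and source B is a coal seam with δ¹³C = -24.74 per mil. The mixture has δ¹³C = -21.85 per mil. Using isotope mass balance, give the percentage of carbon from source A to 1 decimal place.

δ_mix = f_A·δ_A + (1 − f_A)·δ_B  ⇒  f_A = (δ_mix − δ_B)/(δ_A − δ_B)
f_A = (-21.85 − (-24.74)) / (4.88 − (-24.74))
f_A = 2.89 / 29.62 = 0.0976

9.8%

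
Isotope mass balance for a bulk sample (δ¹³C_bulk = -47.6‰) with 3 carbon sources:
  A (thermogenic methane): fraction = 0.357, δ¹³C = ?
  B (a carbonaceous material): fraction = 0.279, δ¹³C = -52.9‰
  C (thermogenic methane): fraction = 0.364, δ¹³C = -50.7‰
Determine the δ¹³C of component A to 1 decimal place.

-40.3‰

Isotope mass balance: δ_bulk = Σ fᵢ·δᵢ.
-47.6 = 0.357×δ_A + 0.279×(-52.9) + 0.364×(-50.7)
0.357·δ_A = -47.6 − (-33.214) = -14.386
δ_A = -14.386 / 0.357 = -40.30‰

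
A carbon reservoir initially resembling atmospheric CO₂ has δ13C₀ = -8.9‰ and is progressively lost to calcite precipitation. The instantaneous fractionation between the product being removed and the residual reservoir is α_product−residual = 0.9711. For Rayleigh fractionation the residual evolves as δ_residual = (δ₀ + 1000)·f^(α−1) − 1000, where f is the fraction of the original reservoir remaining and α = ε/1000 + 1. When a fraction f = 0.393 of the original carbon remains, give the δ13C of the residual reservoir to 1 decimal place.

18.2‰

Rayleigh residual: δ_res = (δ₀ + 1000)·f^(α−1) − 1000
α − 1 = -0.02890
f^(α−1) = 0.393^(-0.02890) = 1.027359
δ_res = (-8.9 + 1000) × 1.027359 − 1000 = 1018.215 − 1000 = 18.22‰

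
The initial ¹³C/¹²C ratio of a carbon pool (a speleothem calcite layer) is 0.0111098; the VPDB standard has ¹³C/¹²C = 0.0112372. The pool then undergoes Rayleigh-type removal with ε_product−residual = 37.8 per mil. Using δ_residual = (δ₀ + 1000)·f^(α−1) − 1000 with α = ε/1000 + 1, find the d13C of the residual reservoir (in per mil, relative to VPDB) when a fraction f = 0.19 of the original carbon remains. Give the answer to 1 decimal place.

-71.5 per mil

δ₀ = (0.0111098/0.0112372 − 1)×1000 = (0.988663 − 1)×1000 = -11.337 per mil
α − 1 = ε/1000 = 0.0378
f^(α−1) = 0.19^(0.0378) = 0.939154
δ_res = (-11.337 + 1000) × 0.939154 − 1000 = 928.507 − 1000 = -71.49 per mil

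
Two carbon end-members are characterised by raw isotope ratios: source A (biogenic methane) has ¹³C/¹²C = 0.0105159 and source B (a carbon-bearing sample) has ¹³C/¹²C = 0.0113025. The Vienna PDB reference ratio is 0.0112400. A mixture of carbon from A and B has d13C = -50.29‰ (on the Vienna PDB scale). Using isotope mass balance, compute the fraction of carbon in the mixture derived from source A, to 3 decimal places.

0.798

δ_A = (0.0105159/0.0112400 − 1)×1000 = (0.935578 − 1)×1000 = -64.422‰
δ_B = (0.0113025/0.0112400 − 1)×1000 = (1.005560 − 1)×1000 = 5.560‰
f_A = (δ_mix − δ_B)/(δ_A − δ_B) = (-50.29 − (5.560))/(-64.422 − (5.560))
f_A = -55.850 / -69.982 = 0.7981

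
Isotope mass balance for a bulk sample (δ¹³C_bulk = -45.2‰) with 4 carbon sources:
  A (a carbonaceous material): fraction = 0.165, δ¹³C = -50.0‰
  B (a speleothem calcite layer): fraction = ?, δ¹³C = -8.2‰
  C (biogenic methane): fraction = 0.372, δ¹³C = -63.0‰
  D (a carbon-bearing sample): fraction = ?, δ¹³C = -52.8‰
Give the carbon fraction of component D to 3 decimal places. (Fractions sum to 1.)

0.218

Let f_D and f_B be the unknown fractions; fractions sum to 1 so f_D + f_B = 0.463.
Mass balance: Σ fᵢ·δᵢ = δ_bulk ⇒ f_D·(-52.8) + f_B·(-8.2) = -45.2 − (-31.686) = -13.514
Substitute f_B = 0.463 − f_D:
f_D·(-52.8 − -8.2) = -13.514 − 0.463×(-8.2) = -9.717
f_D = -9.717 / -44.6 = 0.2179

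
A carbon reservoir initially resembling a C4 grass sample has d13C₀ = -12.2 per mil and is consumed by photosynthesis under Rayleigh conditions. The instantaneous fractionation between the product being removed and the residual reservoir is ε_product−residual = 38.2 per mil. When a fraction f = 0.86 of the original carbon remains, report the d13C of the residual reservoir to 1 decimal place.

Rayleigh residual: δ_res = (δ₀ + 1000)·f^(α−1) − 1000
α = ε/1000 + 1 = 1.03820, so α − 1 = 0.03820
f^(α−1) = 0.86^(0.03820) = 0.994255
δ_res = (-12.2 + 1000) × 0.994255 − 1000 = 982.125 − 1000 = -17.87 per mil

-17.9 per mil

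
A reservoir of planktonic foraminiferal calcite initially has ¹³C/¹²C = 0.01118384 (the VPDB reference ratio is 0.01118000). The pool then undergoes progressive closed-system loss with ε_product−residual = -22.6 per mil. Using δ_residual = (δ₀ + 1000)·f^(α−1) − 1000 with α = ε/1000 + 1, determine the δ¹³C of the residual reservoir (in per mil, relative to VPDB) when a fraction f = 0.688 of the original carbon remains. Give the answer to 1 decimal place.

δ₀ = (0.01118384/0.01118000 − 1)×1000 = (1.000343 − 1)×1000 = 0.343 per mil
α − 1 = ε/1000 = -0.0226
f^(α−1) = 0.688^(-0.0226) = 1.008487
δ_res = (0.343 + 1000) × 1.008487 − 1000 = 1008.834 − 1000 = 8.83 per mil

8.8 per mil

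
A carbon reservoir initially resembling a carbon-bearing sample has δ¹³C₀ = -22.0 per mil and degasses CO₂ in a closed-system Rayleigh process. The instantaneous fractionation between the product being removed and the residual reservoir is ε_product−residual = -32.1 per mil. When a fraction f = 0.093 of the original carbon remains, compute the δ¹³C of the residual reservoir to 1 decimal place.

Rayleigh residual: δ_res = (δ₀ + 1000)·f^(α−1) − 1000
α = ε/1000 + 1 = 0.96790, so α − 1 = -0.03210
f^(α−1) = 0.093^(-0.03210) = 1.079224
δ_res = (-22.0 + 1000) × 1.079224 − 1000 = 1055.481 − 1000 = 55.48 per mil

55.5 per mil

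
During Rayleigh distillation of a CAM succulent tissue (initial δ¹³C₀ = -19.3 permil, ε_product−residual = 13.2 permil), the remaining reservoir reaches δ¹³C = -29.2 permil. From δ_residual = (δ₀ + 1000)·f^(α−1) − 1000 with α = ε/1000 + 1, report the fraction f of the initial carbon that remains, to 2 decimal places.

0.46

α − 1 = ε/1000 = 0.0132
(δ_res + 1000)/(δ₀ + 1000) = (-29.2 + 1000)/(-19.3 + 1000) = 970.8/980.7 = 0.989905
f = 0.989905^(1/0.0132) = exp(ln(0.989905)/0.0132) = exp(-0.01015/0.0132)
f = exp(-0.7686) = 0.4636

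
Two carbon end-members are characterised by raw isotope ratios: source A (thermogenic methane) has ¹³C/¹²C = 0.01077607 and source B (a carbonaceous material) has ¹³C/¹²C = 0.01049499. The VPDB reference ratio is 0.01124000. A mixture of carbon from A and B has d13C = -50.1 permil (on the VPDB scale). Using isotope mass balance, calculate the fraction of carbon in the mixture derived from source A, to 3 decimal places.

δ_A = (0.01077607/0.01124000 − 1)×1000 = (0.958725 − 1)×1000 = -41.275 permil
δ_B = (0.01049499/0.01124000 − 1)×1000 = (0.933718 − 1)×1000 = -66.282 permil
f_A = (δ_mix − δ_B)/(δ_A − δ_B) = (-50.1 − (-66.282))/(-41.275 − (-66.282))
f_A = 16.182 / 25.007 = 0.6471

0.647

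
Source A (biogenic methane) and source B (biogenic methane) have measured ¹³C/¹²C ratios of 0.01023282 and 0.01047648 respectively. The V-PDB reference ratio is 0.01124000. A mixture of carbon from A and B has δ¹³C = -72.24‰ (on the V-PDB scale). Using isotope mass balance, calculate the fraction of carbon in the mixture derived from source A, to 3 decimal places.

δ_A = (0.01023282/0.01124000 − 1)×1000 = (0.910393 − 1)×1000 = -89.607‰
δ_B = (0.01047648/0.01124000 − 1)×1000 = (0.932071 − 1)×1000 = -67.929‰
f_A = (δ_mix − δ_B)/(δ_A − δ_B) = (-72.24 − (-67.929))/(-89.607 − (-67.929))
f_A = -4.311 / -21.678 = 0.1989

0.199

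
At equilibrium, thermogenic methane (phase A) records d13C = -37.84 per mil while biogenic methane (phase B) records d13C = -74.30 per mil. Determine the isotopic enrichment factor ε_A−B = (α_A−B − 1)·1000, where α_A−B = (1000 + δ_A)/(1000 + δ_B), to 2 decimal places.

39.39 per mil

α_A−B = (1000 + -37.84) / (1000 + -74.30) = 962.16 / 925.70 = 1.039386
ε_A−B = (1.039386 − 1) × 1000 = 39.386 per mil
(The approximation ε ≈ δ_A − δ_B would give 36.46 per mil.)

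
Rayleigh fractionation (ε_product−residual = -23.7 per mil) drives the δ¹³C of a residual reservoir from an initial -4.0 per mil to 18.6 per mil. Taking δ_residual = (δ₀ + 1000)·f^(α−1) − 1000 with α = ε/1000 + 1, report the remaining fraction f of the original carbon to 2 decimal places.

α − 1 = ε/1000 = -0.0237
(δ_res + 1000)/(δ₀ + 1000) = (18.6 + 1000)/(-4.0 + 1000) = 1018.6/996.0 = 1.022691
f = 1.022691^(1/-0.0237) = exp(ln(1.022691)/-0.0237) = exp(0.02244/-0.0237)
f = exp(-0.9467) = 0.3880

0.39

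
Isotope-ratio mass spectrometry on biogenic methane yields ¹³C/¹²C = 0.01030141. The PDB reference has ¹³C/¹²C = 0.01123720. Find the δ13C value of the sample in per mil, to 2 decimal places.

δ13C = (R_sample / R_standard − 1) × 1000
R_sample / R_standard = 0.01030141 / 0.01123720 = 0.916724
δ13C = (0.916724 − 1) × 1000 = -83.276 per mil

-83.28 per mil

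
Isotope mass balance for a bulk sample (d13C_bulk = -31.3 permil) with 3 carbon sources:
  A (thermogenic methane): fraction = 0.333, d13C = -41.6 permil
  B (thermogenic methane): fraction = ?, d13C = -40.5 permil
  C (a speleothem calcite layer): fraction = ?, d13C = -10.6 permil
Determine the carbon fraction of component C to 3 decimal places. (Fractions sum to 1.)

0.320

Let f_C and f_B be the unknown fractions; fractions sum to 1 so f_C + f_B = 0.667.
Mass balance: Σ fᵢ·δᵢ = δ_bulk ⇒ f_C·(-10.6) + f_B·(-40.5) = -31.3 − (-13.853) = -17.447
Substitute f_B = 0.667 − f_C:
f_C·(-10.6 − -40.5) = -17.447 − 0.667×(-40.5) = 9.566
f_C = 9.566 / 29.9 = 0.3199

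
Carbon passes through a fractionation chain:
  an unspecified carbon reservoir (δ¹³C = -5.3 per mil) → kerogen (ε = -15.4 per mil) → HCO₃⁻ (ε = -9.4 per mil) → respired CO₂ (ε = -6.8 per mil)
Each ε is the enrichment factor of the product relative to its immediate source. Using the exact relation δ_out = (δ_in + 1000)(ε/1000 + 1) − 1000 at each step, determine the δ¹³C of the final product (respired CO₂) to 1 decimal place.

step 1: δ = (-5.30 + 1000)·(-15.4/1000 + 1) − 1000 = -20.62 per mil
step 2: δ = (-20.62 + 1000)·(-9.4/1000 + 1) − 1000 = -29.82 per mil
step 3: δ = (-29.82 + 1000)·(-6.8/1000 + 1) − 1000 = -36.42 per mil

-36.4 per mil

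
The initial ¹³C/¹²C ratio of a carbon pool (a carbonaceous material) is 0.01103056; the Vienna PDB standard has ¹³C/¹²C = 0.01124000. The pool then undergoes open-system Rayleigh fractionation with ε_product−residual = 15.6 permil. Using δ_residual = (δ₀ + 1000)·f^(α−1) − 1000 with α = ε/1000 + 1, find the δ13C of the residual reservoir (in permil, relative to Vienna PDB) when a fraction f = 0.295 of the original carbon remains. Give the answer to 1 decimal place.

δ₀ = (0.01103056/0.01124000 − 1)×1000 = (0.981367 − 1)×1000 = -18.633 permil
α − 1 = ε/1000 = 0.0156
f^(α−1) = 0.295^(0.0156) = 0.981136
δ_res = (-18.633 + 1000) × 0.981136 − 1000 = 962.854 − 1000 = -37.15 permil

-37.1 permil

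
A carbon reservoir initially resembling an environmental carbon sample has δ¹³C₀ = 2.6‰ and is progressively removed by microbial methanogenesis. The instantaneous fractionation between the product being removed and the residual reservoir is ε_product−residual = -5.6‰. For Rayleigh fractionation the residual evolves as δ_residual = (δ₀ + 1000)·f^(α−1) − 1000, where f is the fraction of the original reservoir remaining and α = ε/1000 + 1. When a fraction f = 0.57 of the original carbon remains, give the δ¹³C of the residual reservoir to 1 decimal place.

Rayleigh residual: δ_res = (δ₀ + 1000)·f^(α−1) − 1000
α = ε/1000 + 1 = 0.99440, so α − 1 = -0.00560
f^(α−1) = 0.57^(-0.00560) = 1.003153
δ_res = (2.6 + 1000) × 1.003153 − 1000 = 1005.761 − 1000 = 5.76‰

5.8‰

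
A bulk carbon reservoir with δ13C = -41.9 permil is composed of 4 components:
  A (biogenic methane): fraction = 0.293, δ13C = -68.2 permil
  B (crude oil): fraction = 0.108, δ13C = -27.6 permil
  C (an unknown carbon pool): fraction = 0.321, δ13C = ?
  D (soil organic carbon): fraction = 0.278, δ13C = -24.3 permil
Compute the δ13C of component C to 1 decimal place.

Isotope mass balance: δ_bulk = Σ fᵢ·δᵢ.
-41.9 = 0.293×(-68.2) + 0.108×(-27.6) + 0.321×δ_C + 0.278×(-24.3)
0.321·δ_C = -41.9 − (-29.719) = -12.181
δ_C = -12.181 / 0.321 = -37.95 permil

-37.9 permil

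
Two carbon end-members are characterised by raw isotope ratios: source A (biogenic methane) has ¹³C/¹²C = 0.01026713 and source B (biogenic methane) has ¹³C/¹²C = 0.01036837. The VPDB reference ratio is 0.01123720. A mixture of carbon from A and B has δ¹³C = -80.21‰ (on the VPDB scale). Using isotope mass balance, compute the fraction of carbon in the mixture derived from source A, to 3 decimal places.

0.321

δ_A = (0.01026713/0.01123720 − 1)×1000 = (0.913673 − 1)×1000 = -86.327‰
δ_B = (0.01036837/0.01123720 − 1)×1000 = (0.922683 − 1)×1000 = -77.317‰
f_A = (δ_mix − δ_B)/(δ_A − δ_B) = (-80.21 − (-77.317))/(-86.327 − (-77.317))
f_A = -2.893 / -9.009 = 0.3211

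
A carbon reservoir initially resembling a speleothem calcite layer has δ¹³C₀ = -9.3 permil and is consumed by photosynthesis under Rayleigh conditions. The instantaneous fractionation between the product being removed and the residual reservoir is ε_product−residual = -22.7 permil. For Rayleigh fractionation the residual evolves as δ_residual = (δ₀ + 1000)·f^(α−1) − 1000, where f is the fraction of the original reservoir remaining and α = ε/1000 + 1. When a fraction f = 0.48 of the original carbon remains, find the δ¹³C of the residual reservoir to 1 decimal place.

7.3 permil

Rayleigh residual: δ_res = (δ₀ + 1000)·f^(α−1) − 1000
α = ε/1000 + 1 = 0.97730, so α − 1 = -0.02270
f^(α−1) = 0.48^(-0.02270) = 1.016801
δ_res = (-9.3 + 1000) × 1.016801 − 1000 = 1007.344 − 1000 = 7.34 permil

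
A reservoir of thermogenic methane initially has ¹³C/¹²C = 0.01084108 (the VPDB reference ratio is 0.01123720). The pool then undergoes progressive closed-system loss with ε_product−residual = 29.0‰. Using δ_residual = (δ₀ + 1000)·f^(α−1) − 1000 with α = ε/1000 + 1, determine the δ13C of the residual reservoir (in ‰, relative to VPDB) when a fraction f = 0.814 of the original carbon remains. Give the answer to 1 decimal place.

δ₀ = (0.01084108/0.01123720 − 1)×1000 = (0.964749 − 1)×1000 = -35.251‰
α − 1 = ε/1000 = 0.0290
f^(α−1) = 0.814^(0.0290) = 0.994050
δ_res = (-35.251 + 1000) × 0.994050 − 1000 = 959.009 − 1000 = -40.99‰

-41.0‰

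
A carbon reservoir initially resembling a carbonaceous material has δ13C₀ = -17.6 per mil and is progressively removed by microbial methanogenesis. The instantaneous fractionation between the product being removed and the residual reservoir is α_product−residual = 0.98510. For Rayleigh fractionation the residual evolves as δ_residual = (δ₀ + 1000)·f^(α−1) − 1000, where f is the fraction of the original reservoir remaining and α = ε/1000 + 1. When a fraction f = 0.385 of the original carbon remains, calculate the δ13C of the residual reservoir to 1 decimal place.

-3.5 per mil

Rayleigh residual: δ_res = (δ₀ + 1000)·f^(α−1) − 1000
α − 1 = -0.01490
f^(α−1) = 0.385^(-0.01490) = 1.014324
δ_res = (-17.6 + 1000) × 1.014324 − 1000 = 996.472 − 1000 = -3.53 per mil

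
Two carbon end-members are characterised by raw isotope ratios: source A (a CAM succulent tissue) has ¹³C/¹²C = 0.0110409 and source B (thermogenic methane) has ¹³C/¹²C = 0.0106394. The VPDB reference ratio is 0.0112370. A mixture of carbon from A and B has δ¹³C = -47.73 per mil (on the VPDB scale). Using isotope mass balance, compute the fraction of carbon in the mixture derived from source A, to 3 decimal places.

0.153

δ_A = (0.0110409/0.0112370 − 1)×1000 = (0.982549 − 1)×1000 = -17.451 per mil
δ_B = (0.0106394/0.0112370 − 1)×1000 = (0.946819 − 1)×1000 = -53.181 per mil
f_A = (δ_mix − δ_B)/(δ_A − δ_B) = (-47.73 − (-53.181))/(-17.451 − (-53.181))
f_A = 5.451 / 35.730 = 0.1526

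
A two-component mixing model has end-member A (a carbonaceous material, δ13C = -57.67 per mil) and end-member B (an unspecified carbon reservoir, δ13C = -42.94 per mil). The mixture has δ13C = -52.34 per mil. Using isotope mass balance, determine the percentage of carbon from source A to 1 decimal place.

δ_mix = f_A·δ_A + (1 − f_A)·δ_B  ⇒  f_A = (δ_mix − δ_B)/(δ_A − δ_B)
f_A = (-52.34 − (-42.94)) / (-57.67 − (-42.94))
f_A = -9.40 / -14.73 = 0.6382

63.8%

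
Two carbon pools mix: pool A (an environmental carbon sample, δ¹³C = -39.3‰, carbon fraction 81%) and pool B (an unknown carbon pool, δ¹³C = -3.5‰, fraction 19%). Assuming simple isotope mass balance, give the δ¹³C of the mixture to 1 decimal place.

δ_mix = f_A·δ_A + f_B·δ_B
δ_mix = 0.81 × (-39.3) + 0.19 × (-3.5)
δ_mix = -31.83 + -0.67 = -32.50‰

-32.5‰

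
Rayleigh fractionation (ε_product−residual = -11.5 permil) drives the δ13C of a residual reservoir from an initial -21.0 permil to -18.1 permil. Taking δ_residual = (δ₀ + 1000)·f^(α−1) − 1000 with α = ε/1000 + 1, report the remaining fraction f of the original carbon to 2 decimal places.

α − 1 = ε/1000 = -0.0115
(δ_res + 1000)/(δ₀ + 1000) = (-18.1 + 1000)/(-21.0 + 1000) = 981.9/979.0 = 1.002962
f = 1.002962^(1/-0.0115) = exp(ln(1.002962)/-0.0115) = exp(0.00296/-0.0115)
f = exp(-0.2572) = 0.7732

0.77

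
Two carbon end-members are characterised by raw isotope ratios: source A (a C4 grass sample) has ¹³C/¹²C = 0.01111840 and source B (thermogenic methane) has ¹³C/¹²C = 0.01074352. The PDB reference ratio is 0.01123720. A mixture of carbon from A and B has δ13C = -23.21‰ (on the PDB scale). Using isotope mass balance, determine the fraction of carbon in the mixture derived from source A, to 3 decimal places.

δ_A = (0.01111840/0.01123720 − 1)×1000 = (0.989428 − 1)×1000 = -10.572‰
δ_B = (0.01074352/0.01123720 − 1)×1000 = (0.956067 − 1)×1000 = -43.933‰
f_A = (δ_mix − δ_B)/(δ_A − δ_B) = (-23.21 − (-43.933))/(-10.572 − (-43.933))
f_A = 20.723 / 33.361 = 0.6212

0.621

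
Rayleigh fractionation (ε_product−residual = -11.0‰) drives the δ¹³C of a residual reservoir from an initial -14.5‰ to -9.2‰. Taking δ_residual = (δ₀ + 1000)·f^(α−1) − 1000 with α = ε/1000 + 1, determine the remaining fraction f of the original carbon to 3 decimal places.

0.614

α − 1 = ε/1000 = -0.0110
(δ_res + 1000)/(δ₀ + 1000) = (-9.2 + 1000)/(-14.5 + 1000) = 990.8/985.5 = 1.005378
f = 1.005378^(1/-0.0110) = exp(ln(1.005378)/-0.0110) = exp(0.00536/-0.0110)
f = exp(-0.4876) = 0.6141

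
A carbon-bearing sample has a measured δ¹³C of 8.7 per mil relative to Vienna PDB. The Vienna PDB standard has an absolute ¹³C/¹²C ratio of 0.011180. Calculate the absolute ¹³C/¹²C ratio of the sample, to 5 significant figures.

R_sample = R_standard × (δ¹³C/1000 + 1)
R_sample = 0.011180 × (8.7/1000 + 1) = 0.011180 × 1.008700
R_sample = 0.0112773

0.011277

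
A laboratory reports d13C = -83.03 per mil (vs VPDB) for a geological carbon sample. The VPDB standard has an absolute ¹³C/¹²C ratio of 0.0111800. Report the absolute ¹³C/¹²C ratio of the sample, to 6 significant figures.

R_sample = R_standard × (d13C/1000 + 1)
R_sample = 0.0111800 × (-83.03/1000 + 1) = 0.0111800 × 0.916970
R_sample = 0.0102517

0.0102517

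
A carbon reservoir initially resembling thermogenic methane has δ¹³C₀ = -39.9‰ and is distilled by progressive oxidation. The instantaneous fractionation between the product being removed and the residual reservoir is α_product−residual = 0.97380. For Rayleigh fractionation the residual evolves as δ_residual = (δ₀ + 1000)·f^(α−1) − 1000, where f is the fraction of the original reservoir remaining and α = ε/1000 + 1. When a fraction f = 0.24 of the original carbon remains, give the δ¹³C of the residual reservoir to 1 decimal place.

Rayleigh residual: δ_res = (δ₀ + 1000)·f^(α−1) − 1000
α − 1 = -0.02620
f^(α−1) = 0.24^(-0.02620) = 1.038098
δ_res = (-39.9 + 1000) × 1.038098 − 1000 = 996.678 − 1000 = -3.32‰

-3.3‰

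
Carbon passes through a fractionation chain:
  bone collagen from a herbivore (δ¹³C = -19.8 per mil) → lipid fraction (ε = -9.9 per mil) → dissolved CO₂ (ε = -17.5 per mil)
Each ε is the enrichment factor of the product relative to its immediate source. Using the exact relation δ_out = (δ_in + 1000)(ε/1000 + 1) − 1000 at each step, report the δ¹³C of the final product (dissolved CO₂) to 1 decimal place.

-46.5 per mil

step 1: δ = (-19.80 + 1000)·(-9.9/1000 + 1) − 1000 = -29.50 per mil
step 2: δ = (-29.50 + 1000)·(-17.5/1000 + 1) − 1000 = -46.49 per mil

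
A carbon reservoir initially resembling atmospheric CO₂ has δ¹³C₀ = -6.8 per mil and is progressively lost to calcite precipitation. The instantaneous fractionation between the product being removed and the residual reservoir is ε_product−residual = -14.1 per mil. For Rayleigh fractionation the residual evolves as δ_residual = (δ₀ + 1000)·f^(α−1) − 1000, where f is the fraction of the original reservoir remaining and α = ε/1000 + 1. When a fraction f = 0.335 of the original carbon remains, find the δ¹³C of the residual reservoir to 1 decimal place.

8.6 per mil

Rayleigh residual: δ_res = (δ₀ + 1000)·f^(α−1) − 1000
α = ε/1000 + 1 = 0.98590, so α − 1 = -0.01410
f^(α−1) = 0.335^(-0.01410) = 1.015540
δ_res = (-6.8 + 1000) × 1.015540 − 1000 = 1008.634 − 1000 = 8.63 per mil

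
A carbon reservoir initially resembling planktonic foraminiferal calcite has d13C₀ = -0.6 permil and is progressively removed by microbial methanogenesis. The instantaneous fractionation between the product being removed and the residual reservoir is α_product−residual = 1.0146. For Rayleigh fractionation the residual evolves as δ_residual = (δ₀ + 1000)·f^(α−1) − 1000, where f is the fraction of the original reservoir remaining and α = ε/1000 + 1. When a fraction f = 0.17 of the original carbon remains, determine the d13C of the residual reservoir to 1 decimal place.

Rayleigh residual: δ_res = (δ₀ + 1000)·f^(α−1) − 1000
α − 1 = 0.01460
f^(α−1) = 0.17^(0.01460) = 0.974461
δ_res = (-0.6 + 1000) × 0.974461 − 1000 = 973.877 − 1000 = -26.12 permil

-26.1 permil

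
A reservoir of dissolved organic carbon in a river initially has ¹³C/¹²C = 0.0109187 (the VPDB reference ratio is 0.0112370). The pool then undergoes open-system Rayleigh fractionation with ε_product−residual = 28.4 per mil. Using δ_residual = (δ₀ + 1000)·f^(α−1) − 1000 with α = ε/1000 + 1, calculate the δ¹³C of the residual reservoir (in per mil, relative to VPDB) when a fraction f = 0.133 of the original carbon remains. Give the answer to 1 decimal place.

δ₀ = (0.0109187/0.0112370 − 1)×1000 = (0.971674 − 1)×1000 = -28.326 per mil
α − 1 = ε/1000 = 0.0284
f^(α−1) = 0.133^(0.0284) = 0.944316
δ_res = (-28.326 + 1000) × 0.944316 − 1000 = 917.567 − 1000 = -82.43 per mil

-82.4 per mil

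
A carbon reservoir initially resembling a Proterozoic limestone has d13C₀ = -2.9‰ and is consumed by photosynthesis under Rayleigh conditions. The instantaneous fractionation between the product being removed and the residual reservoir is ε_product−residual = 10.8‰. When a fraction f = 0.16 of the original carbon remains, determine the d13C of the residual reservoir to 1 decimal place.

Rayleigh residual: δ_res = (δ₀ + 1000)·f^(α−1) − 1000
α = ε/1000 + 1 = 1.01080, so α − 1 = 0.01080
f^(α−1) = 0.16^(0.01080) = 0.980403
δ_res = (-2.9 + 1000) × 0.980403 − 1000 = 977.560 − 1000 = -22.44‰

-22.4‰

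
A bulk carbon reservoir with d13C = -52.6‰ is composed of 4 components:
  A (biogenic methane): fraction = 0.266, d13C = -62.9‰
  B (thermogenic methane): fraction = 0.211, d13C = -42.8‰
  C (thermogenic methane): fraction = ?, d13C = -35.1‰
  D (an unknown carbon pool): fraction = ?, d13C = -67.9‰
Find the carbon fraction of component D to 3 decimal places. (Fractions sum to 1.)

Let f_D and f_C be the unknown fractions; fractions sum to 1 so f_D + f_C = 0.523.
Mass balance: Σ fᵢ·δᵢ = δ_bulk ⇒ f_D·(-67.9) + f_C·(-35.1) = -52.6 − (-25.762) = -26.838
Substitute f_C = 0.523 − f_D:
f_D·(-67.9 − -35.1) = -26.838 − 0.523×(-35.1) = -8.480
f_D = -8.480 / -32.8 = 0.2586

0.259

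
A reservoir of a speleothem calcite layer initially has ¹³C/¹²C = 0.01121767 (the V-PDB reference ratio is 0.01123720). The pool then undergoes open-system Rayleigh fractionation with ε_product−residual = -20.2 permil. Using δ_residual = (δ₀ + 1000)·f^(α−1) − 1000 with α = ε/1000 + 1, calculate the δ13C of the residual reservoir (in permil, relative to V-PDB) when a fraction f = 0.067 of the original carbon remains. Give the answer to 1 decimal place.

54.3 permil

δ₀ = (0.01121767/0.01123720 − 1)×1000 = (0.998262 − 1)×1000 = -1.738 permil
α − 1 = ε/1000 = -0.0202
f^(α−1) = 0.067^(-0.0202) = 1.056120
δ_res = (-1.738 + 1000) × 1.056120 − 1000 = 1054.285 − 1000 = 54.28 permil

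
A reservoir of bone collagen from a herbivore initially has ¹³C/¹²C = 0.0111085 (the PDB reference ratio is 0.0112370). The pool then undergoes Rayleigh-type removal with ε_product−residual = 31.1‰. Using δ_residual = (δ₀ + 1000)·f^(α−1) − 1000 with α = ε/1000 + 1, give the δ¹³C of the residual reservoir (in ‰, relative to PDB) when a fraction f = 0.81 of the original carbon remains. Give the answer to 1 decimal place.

-17.9‰

δ₀ = (0.0111085/0.0112370 − 1)×1000 = (0.988565 − 1)×1000 = -11.435‰
α − 1 = ε/1000 = 0.0311
f^(α−1) = 0.81^(0.0311) = 0.993468
δ_res = (-11.435 + 1000) × 0.993468 − 1000 = 982.107 − 1000 = -17.89‰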